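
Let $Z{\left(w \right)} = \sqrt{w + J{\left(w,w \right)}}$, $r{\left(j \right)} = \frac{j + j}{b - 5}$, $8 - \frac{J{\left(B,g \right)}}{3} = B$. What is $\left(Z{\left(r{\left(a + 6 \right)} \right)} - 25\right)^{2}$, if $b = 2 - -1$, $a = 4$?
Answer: $669 - 100 \sqrt{11} \approx 337.34$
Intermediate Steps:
$J{\left(B,g \right)} = 24 - 3 B$
$b = 3$ ($b = 2 + 1 = 3$)
$r{\left(j \right)} = - j$ ($r{\left(j \right)} = \frac{j + j}{3 - 5} = \frac{2 j}{-2} = 2 j \left(- \frac{1}{2}\right) = - j$)
$Z{\left(w \right)} = \sqrt{24 - 2 w}$ ($Z{\left(w \right)} = \sqrt{w - \left(-24 + 3 w\right)} = \sqrt{24 - 2 w}$)
$\left(Z{\left(r{\left(a + 6 \right)} \right)} - 25\right)^{2} = \left(\sqrt{24 - 2 \left(- (4 + 6)\right)} - 25\right)^{2} = \left(\sqrt{24 - 2 \left(\left(-1\right) 10\right)} - 25\right)^{2} = \left(\sqrt{24 - -20} - 25\right)^{2} = \left(\sqrt{24 + 20} - 25\right)^{2} = \left(\sqrt{44} - 25\right)^{2} = \left(2 \sqrt{11} - 25\right)^{2} = \left(-25 + 2 \sqrt{11}\right)^{2}$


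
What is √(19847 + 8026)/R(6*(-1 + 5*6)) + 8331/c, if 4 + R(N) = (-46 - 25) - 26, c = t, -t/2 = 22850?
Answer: -8331/45700 - 3*√3097/101 ≈ -1.8353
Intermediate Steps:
t = -45700 (t = -2*22850 = -45700)
c = -45700
R(N) = -101 (R(N) = -4 + ((-46 - 25) - 26) = -4 + (-71 - 26) = -4 - 97 = -101)
√(19847 + 8026)/R(6*(-1 + 5*6)) + 8331/c = √(19847 + 8026)/(-101) + 8331/(-45700) = √27873*(-1/101) + 8331*(-1/45700) = (3*√3097)*(-1/101) - 8331/45700 = -3*√3097/101 - 8331/45700 = -8331/45700 - 3*√3097/101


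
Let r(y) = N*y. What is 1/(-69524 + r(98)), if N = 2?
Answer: -1/69328 ≈ -1.4424e-5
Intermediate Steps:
r(y) = 2*y
1/(-69524 + r(98)) = 1/(-69524 + 2*98) = 1/(-69524 + 196) = 1/(-69328) = -1/69328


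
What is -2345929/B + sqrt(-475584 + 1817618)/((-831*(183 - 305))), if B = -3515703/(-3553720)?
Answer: -8336774805880/3515703 + sqrt(1342034)/101382 ≈ -2.3713e+6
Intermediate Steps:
B = 3515703/3553720 (B = -3515703*(-1/3553720) = 3515703/3553720 ≈ 0.98930)
-2345929/B + sqrt(-475584 + 1817618)/((-831*(183 - 305))) = -2345929/3515703/3553720 + sqrt(-475584 + 1817618)/((-831*(183 - 305))) = -2345929*3553720/3515703 + sqrt(1342034)/((-831*(-122))) = -8336774805880/3515703 + sqrt(1342034)/101382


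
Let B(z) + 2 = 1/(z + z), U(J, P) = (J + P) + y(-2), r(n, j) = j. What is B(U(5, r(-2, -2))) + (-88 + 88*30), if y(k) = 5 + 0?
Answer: 40801/16 ≈ 2550.1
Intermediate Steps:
y(k) = 5
U(J, P) = 5 + J + P (U(J, P) = (J + P) + 5 = 5 + J + P)
B(z) = -2 + 1/(2*z) (B(z) = -2 + 1/(z + z) = -2 + 1/(2*z))
B(U(5, r(-2, -2))) + (-88 + 88*30) = (-2 + 1/(2*(5 + 5 - 2))) + (-88 + 88*30) = (-2 + (½)/8) + (-88 + 2640) = (-2 + (½)*(⅛)) + 2552 = (-2 + 1/16) + 2552 = -31/16 + 2552 = 40801/16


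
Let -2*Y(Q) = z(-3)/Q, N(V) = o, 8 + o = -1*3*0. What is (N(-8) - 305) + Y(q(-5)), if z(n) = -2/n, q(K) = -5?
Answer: -4694/15 ≈ -312.93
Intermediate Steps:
o = -8 (o = -8 - 1*3*0 = -8 - 3*0 = -8 + 0 = -8)
N(V) = -8
Y(Q) = -1/(3*Q) (Y(Q) = -(-2/(-3))/(2*Q) = -(-2*(-1/3))/(2*Q) = -1/(3*Q))
(N(-8) - 305) + Y(q(-5)) = (-8 - 305) - 1/3/(-5) = -313 - 1/3*(-1/5) = -313 + 1/15 = -4694/15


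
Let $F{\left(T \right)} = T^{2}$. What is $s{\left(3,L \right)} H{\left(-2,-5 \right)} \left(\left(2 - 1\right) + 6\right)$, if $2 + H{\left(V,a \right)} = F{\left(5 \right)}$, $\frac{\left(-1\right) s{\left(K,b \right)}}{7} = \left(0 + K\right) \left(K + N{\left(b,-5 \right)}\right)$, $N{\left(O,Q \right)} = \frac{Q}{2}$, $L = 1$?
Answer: $- \frac{3381}{2} \approx -1690.5$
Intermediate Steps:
$N{\left(O,Q \right)} = \frac{Q}{2}$ ($N{\left(O,Q \right)} = Q \frac{1}{2} = \frac{Q}{2}$)
$s{\left(K,b \right)} = - 7 K \left(- \frac{5}{2} + K\right)$ ($s{\left(K,b \right)} = - 7 \left(0 + K\right) \left(K + \frac{1}{2} \left(-5\right)\right) = - 7 K \left(K - \frac{5}{2}\right) = - 7 K \left(- \frac{5}{2} + K\right)$)
$H{\left(V,a \right)} = 23$ ($H{\left(V,a \right)} = -2 + 5^{2} = -2 + 25 = 23$)
$s{\left(3,L \right)} H{\left(-2,-5 \right)} \left(\left(2 - 1\right) + 6\right) = \frac{7}{2} \cdot 3 \left(5 - 6\right) 23 \left(\left(2 - 1\right) + 6\right) = \frac{7}{2} \cdot 3 \left(5 - 6\right) 23 \left(1 + 6\right) = \frac{7}{2} \cdot 3 \left(-1\right) 23 \cdot 7 = \left(- \frac{21}{2}\right) 23 \cdot 7 = \left(- \frac{483}{2}\right) 7 = - \frac{3381}{2}$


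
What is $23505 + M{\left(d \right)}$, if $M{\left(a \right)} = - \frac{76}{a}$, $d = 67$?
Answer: $\frac{1574759}{67} \approx 23504.0$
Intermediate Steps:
$23505 + M{\left(d \right)} = 23505 - \frac{76}{67} = \frac{1574759}{67}$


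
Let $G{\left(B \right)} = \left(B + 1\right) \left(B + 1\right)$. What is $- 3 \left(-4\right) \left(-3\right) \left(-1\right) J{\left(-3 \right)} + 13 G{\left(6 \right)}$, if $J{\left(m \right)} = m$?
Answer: $529$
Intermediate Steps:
$G{\left(B \right)} = \left(1 + B\right)^{2}$ ($G{\left(B \right)} = \left(1 + B\right) \left(1 + B\right) = \left(1 + B\right)^{2}$)
$- 3 \left(-4\right) \left(-3\right) \left(-1\right) J{\left(-3 \right)} + 13 G{\left(6 \right)} = - 3 \left(-4\right) \left(-3\right) \left(-1\right) \left(-3\right) + 13 \left(1 + 6\right)^{2} = - 3 \cdot 12 \left(-1\right) \left(-3\right) + 13 \cdot 7^{2} = \left(-3\right) \left(-12\right) \left(-3\right) + 13 \cdot 49 = 36 \left(-3\right) + 637 = -108 + 637 = 529$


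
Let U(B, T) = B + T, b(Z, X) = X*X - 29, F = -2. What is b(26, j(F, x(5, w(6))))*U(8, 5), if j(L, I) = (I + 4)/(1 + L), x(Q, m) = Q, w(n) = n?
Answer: 676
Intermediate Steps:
j(L, I) = (4 + I)/(1 + L)
b(Z, X) = -29 + X² (b(Z, X) = X² - 29 = -29 + X²)
b(26, j(F, x(5, w(6))))*U(8, 5) = (-29 + ((4 + 5)/(1 - 2))²)*(8 + 5) = (-29 + (9/(-1))²)*13 = (-29 + (-1*9)²)*13 = (-29 + (-9)²)*13 = (-29 + 81)*13 = 52*13 = 676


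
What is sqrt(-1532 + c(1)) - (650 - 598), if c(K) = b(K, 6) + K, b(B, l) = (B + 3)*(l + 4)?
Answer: -52 + I*sqrt(1491) ≈ -52.0 + 38.613*I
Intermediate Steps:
b(B, l) = (3 + B)*(4 + l)
c(K) = 30 + 11*K (c(K) = (12 + 3*6 + 4*K + K*6) + K = (12 + 18 + 4*K + 6*K) + K = (30 + 10*K) + K = 30 + 11*K)
sqrt(-1532 + c(1)) - (650 - 598) = sqrt(-1532 + (30 + 11*1)) - (650 - 598) = sqrt(-1532 + (30 + 11)) - 1*52 = sqrt(-1532 + 41) - 52 = sqrt(-1491) - 52 = I*sqrt(1491) - 52 = -52 + I*sqrt(1491)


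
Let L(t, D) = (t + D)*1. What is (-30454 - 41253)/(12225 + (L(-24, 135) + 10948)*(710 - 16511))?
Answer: 71707/174731034 ≈ 0.00041038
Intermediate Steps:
L(t, D) = D + t (L(t, D) = (D + t)*1 = D + t)
(-30454 - 41253)/(12225 + (L(-24, 135) + 10948)*(710 - 16511)) = (-30454 - 41253)/(12225 + ((135 - 24) + 10948)*(710 - 16511)) = -71707/(12225 + (111 + 10948)*(-15801)) = -71707/(12225 + 11059*(-15801)) = -71707/(12225 - 174743259) = -71707/(-174731034) = -71707*(-1/174731034) = 71707/174731034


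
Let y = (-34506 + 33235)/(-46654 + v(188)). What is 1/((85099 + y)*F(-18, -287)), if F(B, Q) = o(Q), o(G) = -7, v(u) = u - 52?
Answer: -46518/27710455871 ≈ -1.6787e-6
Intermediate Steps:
v(u) = -52 + u
y = 1271/46518 (y = (-34506 + 33235)/(-46654 + (-52 + 188)) = -1271/(-46654 + 136) = -1271/(-46518) = -1271*(-1/46518) = 1271/46518 ≈ 0.027323)
F(B, Q) = -7
1/((85099 + y)*F(-18, -287)) = 1/((85099 + 1271/46518)*(-7)) = -1/7/(3958636553/46518) = (46518/3958636553)*(-1/7) = -46518/27710455871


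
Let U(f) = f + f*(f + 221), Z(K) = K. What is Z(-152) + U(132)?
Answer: 46576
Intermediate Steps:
U(f) = f + f*(221 + f)
Z(-152) + U(132) = -152 + 132*(222 + 132) = -152 + 132*354 = -152 + 46728 = 46576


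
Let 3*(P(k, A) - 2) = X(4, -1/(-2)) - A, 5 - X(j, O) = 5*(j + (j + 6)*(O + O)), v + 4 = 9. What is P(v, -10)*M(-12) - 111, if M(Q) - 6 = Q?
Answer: -13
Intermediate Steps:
v = 5 (v = -4 + 9 = 5)
M(Q) = 6 + Q
X(j, O) = 5 - 5*j - 10*O*(6 + j) (X(j, O) = 5 - 5*(j + (j + 6)*(O + O)) = 5 - 5*(j + (6 + j)*(2*O)) = 5 - 5*(j + 2*O*(6 + j)) = 5 - (5*j + 10*O*(6 + j)) = 5 + (-5*j - 10*O*(6 + j)) = 5 - 5*j - 10*O*(6 + j))
P(k, A) = -59/3 - A/3 (P(k, A) = 2 + ((5 - (-60)/(-2) - 5*4 - 10*(-1/(-2))*4) - A)/3 = 2 + ((5 - (-60)*(-1)/2 - 20 - 10*(-1*(-1/2))*4) - A)/3 = 2 + ((5 - 60*1/2 - 20 - 10*1/2*4) - A)/3 = 2 + ((5 - 30 - 20 - 20) - A)/3 = 2 + (-65 - A)/3 = 2 + (-65/3 - A/3) = -59/3 - A/3)
P(v, -10)*M(-12) - 111 = (-59/3 - 1/3*(-10))*(6 - 12) - 111 = (-59/3 + 10/3)*(-6) - 111 = -49/3*(-6) - 111 = 98 - 111 = -13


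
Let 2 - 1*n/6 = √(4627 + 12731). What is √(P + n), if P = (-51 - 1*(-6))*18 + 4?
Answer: √(-794 - 6*√17358) ≈ 39.806*I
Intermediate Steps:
P = -806 (P = (-51 + 6)*18 + 4 = -45*18 + 4 = -810 + 4 = -806)
n = 12 - 6*√17358 (n = 12 - 6*√(4627 + 12731) = 12 - 6*√17358 ≈ -778.50)
√(P + n) = √(-806 + (12 - 6*√17358)) = √(-794 - 6*√17358)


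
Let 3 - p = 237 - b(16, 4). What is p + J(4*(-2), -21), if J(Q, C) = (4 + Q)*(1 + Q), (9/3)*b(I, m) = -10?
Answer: -628/3 ≈ -209.33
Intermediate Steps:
b(I, m) = -10/3 (b(I, m) = (1/3)*(-10) = -10/3)
p = -712/3 (p = 3 - (237 - 1*(-10/3)) = 3 - (237 + 10/3) = 3 - 1*721/3 = 3 - 721/3 = -712/3 ≈ -237.33)
J(Q, C) = (1 + Q)*(4 + Q)
p + J(4*(-2), -21) = -712/3 + (4 + (4*(-2))**2 + 5*(4*(-2))) = -712/3 + (4 + (-8)**2 + 5*(-8)) = -712/3 + (4 + 64 - 40) = -712/3 + 28 = -628/3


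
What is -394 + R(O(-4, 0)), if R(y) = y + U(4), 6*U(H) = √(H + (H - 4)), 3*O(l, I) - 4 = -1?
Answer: -1178/3 ≈ -392.67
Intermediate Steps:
O(l, I) = 1 (O(l, I) = 4/3 + (⅓)*(-1) = 4/3 - ⅓ = 1)
U(H) = √(-4 + 2*H)/6 (U(H) = √(H + (H - 4))/6 = √(H + (-4 + H))/6 = √(-4 + 2*H)/6)
R(y) = ⅓ + y (R(y) = y + √(-4 + 2*4)/6 = y + √(-4 + 8)/6 = y + √4/6 = y + (⅙)*2 = y + ⅓ = ⅓ + y)
-394 + R(O(-4, 0)) = -394 + (⅓ + 1) = -394 + 4/3 = -1178/3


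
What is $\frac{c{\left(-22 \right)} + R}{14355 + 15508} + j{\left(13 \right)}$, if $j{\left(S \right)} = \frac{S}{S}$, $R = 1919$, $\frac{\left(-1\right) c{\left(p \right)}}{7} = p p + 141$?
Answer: $\frac{27407}{29863} \approx 0.91776$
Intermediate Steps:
$c{\left(p \right)} = -987 - 7 p^{2}$ ($c{\left(p \right)} = - 7 \left(p p + 141\right) = - 7 \left(p^{2} + 141\right) = - 7 \left(141 + p^{2}\right) = -987 - 7 p^{2}$)
$j{\left(S \right)} = 1$
$\frac{c{\left(-22 \right)} + R}{14355 + 15508} + j{\left(13 \right)} = \frac{\left(-987 - 7 \left(-22\right)^{2}\right) + 1919}{14355 + 15508} + 1 = \frac{\left(-987 - 3388\right) + 1919}{29863} + 1 = \left(\left(-987 - 3388\right) + 1919\right) \frac{1}{29863} + 1 = \left(-4375 + 1919\right) \frac{1}{29863} + 1 = \left(-2456\right) \frac{1}{29863} + 1 = - \frac{2456}{29863} + 1 = \frac{27407}{29863}$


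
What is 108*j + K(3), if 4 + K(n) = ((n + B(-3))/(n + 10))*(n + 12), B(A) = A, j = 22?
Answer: 2372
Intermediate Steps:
K(n) = -4 + (-3 + n)*(12 + n)/(10 + n) (K(n) = -4 + ((n - 3)/(n + 10))*(n + 12) = -4 + ((-3 + n)/(10 + n))*(12 + n) = -4 + (-3 + n)*(12 + n)/(10 + n))
108*j + K(3) = 108*22 + (-76 + 3² + 5*3)/(10 + 3) = 2376 + (-76 + 9 + 15)/13 = 2376 + (1/13)*(-52) = 2376 - 4 = 2372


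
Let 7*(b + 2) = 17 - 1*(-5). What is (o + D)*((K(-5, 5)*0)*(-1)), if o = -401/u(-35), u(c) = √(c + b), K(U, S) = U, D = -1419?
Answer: 0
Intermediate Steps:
b = 8/7 (b = -2 + (17 - 1*(-5))/7 = -2 + (17 + 5)/7 = -2 + (⅐)*22 = -2 + 22/7 = 8/7 ≈ 1.1429)
u(c) = √(8/7 + c) (u(c) = √(c + 8/7) = √(8/7 + c))
o = 401*I*√1659/237 (o = -401*7/√(56 + 49*(-35)) = -401*7/√(56 - 1715) = -401*(-I*√1659/237) = -(-401)*I*√1659/237 = 401*I*√1659/237 ≈ 68.916*I)
(o + D)*((K(-5, 5)*0)*(-1)) = (401*I*√1659/237 - 1419)*(-5*0*(-1)) = (-1419 + 401*I*√1659/237)*(0*(-1)) = (-1419 + 401*I*√1659/237)*0 = 0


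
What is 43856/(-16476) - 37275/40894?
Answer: -85985363/24063198 ≈ -3.5733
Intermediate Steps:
43856/(-16476) - 37275/40894 = 43856*(-1/16476) - 37275*1/40894 = -10964/4119 - 5325/5842 = -85985363/24063198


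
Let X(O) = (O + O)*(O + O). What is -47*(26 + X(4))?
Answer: -4230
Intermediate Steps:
X(O) = 4*O² (X(O) = (2*O)*(2*O) = 4*O²)
-47*(26 + X(4)) = -47*(26 + 4*4²) = -47*(26 + 4*16) = -47*(26 + 64) = -47*90 = -4230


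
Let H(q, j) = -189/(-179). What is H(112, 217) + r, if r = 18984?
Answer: 3398325/179 ≈ 18985.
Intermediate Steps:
H(q, j) = 189/179 (H(q, j) = -189*(-1/179) = 189/179)
H(112, 217) + r = 189/179 + 18984 = 3398325/179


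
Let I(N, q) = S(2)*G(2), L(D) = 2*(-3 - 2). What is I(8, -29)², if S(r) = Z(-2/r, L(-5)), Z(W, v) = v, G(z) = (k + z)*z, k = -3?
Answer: 400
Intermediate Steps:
L(D) = -10 (L(D) = 2*(-5) = -10)
G(z) = z*(-3 + z) (G(z) = (-3 + z)*z = z*(-3 + z))
S(r) = -10
I(N, q) = 20 (I(N, q) = -20*(-3 + 2) = -20*(-1) = -10*(-2) = 20)
I(8, -29)² = 20² = 400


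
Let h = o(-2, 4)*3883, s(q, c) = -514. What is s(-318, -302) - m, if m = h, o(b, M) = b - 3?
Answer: 18901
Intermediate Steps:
o(b, M) = -3 + b
h = -19415 (h = (-3 - 2)*3883 = -5*3883 = -19415)
m = -19415
s(-318, -302) - m = -514 - 1*(-19415) = -514 + 19415 = 18901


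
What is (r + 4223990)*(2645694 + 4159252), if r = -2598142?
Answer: 11063807844208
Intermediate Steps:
(r + 4223990)*(2645694 + 4159252) = (-2598142 + 4223990)*(2645694 + 4159252) = 1625848*6804946 = 11063807844208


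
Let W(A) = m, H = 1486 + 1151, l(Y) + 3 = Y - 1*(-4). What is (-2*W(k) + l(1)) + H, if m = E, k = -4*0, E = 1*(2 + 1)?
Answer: 2633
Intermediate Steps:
l(Y) = 1 + Y (l(Y) = -3 + (Y - 1*(-4)) = -3 + (Y + 4) = -3 + (4 + Y) = 1 + Y)
E = 3 (E = 1*3 = 3)
k = 0
m = 3
H = 2637
W(A) = 3
(-2*W(k) + l(1)) + H = (-2*3 + (1 + 1)) + 2637 = (-6 + 2) + 2637 = -4 + 2637 = 2633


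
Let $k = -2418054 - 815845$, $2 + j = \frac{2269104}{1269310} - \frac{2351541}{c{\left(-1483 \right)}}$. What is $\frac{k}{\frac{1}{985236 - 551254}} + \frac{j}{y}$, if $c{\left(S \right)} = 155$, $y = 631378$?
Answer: $- \frac{17433597453605151038571389}{12421923342290} \approx -1.4035 \cdot 10^{12}$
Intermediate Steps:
$j = - \frac{298487628169}{19674305}$ ($j = -2 + \left(\frac{2269104}{1269310} - \frac{2351541}{155}\right) = -2 + \left(2269104 \cdot \frac{1}{1269310} - \frac{2351541}{155}\right) = -2 + \left(\frac{1134552}{634655} - \frac{2351541}{155}\right) = -2 - \frac{298448279559}{19674305} = - \frac{298487628169}{19674305} \approx -15171.0$)
$k = -3233899$
$\frac{k}{\frac{1}{985236 - 551254}} + \frac{j}{y} = - \frac{3233899}{\frac{1}{985236 - 551254}} - \frac{298487628169}{19674305 \cdot 631378} = - \frac{3233899}{\frac{1}{433982}} - \frac{298487628169}{12421923342290} = - 3233899 \frac{1}{\frac{1}{433982}} - \frac{298487628169}{12421923342290} = \left(-3233899\right) 433982 - \frac{298487628169}{12421923342290} = -1403453955818 - \frac{298487628169}{12421923342290} = - \frac{17433597453605151038571389}{12421923342290}$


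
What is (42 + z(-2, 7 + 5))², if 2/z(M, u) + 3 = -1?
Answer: 6889/4 ≈ 1722.3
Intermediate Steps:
z(M, u) = -½ (z(M, u) = 2/(-3 - 1) = 2/(-4) = 2*(-¼) = -½)
(42 + z(-2, 7 + 5))² = (42 - ½)² = (83/2)² = 6889/4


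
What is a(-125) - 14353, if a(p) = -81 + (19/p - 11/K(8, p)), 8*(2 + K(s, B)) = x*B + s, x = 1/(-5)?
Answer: -30683573/2125 ≈ -14439.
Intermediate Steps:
x = -1/5 ≈ -0.20000
K(s, B) = -2 - B/40 + s/8 (K(s, B) = -2 + (-B/5 + s)/8 = -2 + (s - B/5)/8 = -2 + (-B/40 + s/8) = -2 - B/40 + s/8)
a(p) = -81 - 11/(-1 - p/40) + 19/p (a(p) = -81 + (19/p - 11/(-2 - p/40 + (1/8)*8)) = -81 + (19/p - 11/(-2 - p/40 + 1)) = -81 + (19/p - 11/(-1 - p/40)) = -81 + (-11/(-1 - p/40) + 19/p) = -81 - 11/(-1 - p/40) + 19/p)
a(-125) - 14353 = (760 - 2781*(-125) - 81*(-125)**2)/((-125)*(40 - 125)) - 14353 = -1/125*(760 + 347625 - 81*15625)/(-85) - 14353 = -1/125*(-1/85)*(760 + 347625 - 1265625) - 14353 = -1/125*(-1/85)*(-917240) - 14353 = -183448/2125 - 14353 = -30683573/2125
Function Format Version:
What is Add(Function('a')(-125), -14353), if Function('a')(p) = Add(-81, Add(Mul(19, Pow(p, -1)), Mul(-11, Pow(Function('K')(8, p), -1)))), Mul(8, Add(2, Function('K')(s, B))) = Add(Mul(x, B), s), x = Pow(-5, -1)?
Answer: Rational(-30683573, 2125) ≈ -14439.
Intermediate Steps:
x = Rational(-1, 5) ≈ -0.20000
Function('K')(s, B) = Add(-2, Mul(Rational(-1, 40), B), Mul(Rational(1, 8), s)) (Function('K')(s, B) = Add(-2, Mul(Rational(1, 8), Add(Mul(Rational(-1, 5), B), s))) = Add(-2, Mul(Rational(1, 8), Add(s, Mul(Rational(-1, 5), B)))) = Add(-2, Add(Mul(Rational(-1, 40), B), Mul(Rational(1, 8), s))) = Add(-2, Mul(Rational(-1, 40), B), Mul(Rational(1, 8), s)))
Function('a')(p) = Add(-81, Mul(-11, Pow(Add(-1, Mul(Rational(-1, 40), p)), -1)), Mul(19, Pow(p, -1))) (Function('a')(p) = Add(-81, Add(Mul(19, Pow(p, -1)), Mul(-11, Pow(Add(-2, Mul(Rational(-1, 40), p), Mul(Rational(1, 8), 8)), -1)))) = Add(-81, Add(Mul(19, Pow(p, -1)), Mul(-11, Pow(Add(-2, Mul(Rational(-1, 40), p), 1), -1)))) = Add(-81, Add(Mul(19, Pow(p, -1)), Mul(-11, Pow(Add(-1, Mul(Rational(-1, 40), p)), -1)))) = Add(-81, Add(Mul(-11, Pow(Add(-1, Mul(Rational(-1, 40), p)), -1)), Mul(19, Pow(p, -1)))) = Add(-81, Mul(-11, Pow(Add(-1, Mul(Rational(-1, 40), p)), -1)), Mul(19, Pow(p, -1))))
Add(Function('a')(-125), -14353) = Add(Mul(Pow(-125, -1), Pow(Add(40, -125), -1), Add(760, Mul(-2781, -125), Mul(-81, Pow(-125, 2)))), -14353) = Add(Mul(Rational(-1, 125), Pow(-85, -1), Add(760, 347625, Mul(-81, 15625))), -14353) = Add(Mul(Rational(-1, 125), Rational(-1, 85), Add(760, 347625, -1265625)), -14353) = Add(Mul(Rational(-1, 125), Rational(-1, 85), -917240), -14353) = Add(Rational(-183448, 2125), -14353) = Rational(-30683573, 2125)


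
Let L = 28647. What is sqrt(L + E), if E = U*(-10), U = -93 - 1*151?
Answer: sqrt(31087) ≈ 176.31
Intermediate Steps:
U = -244 (U = -93 - 151 = -244)
E = 2440 (E = -244*(-10) = 2440)
sqrt(L + E) = sqrt(28647 + 2440) = sqrt(31087)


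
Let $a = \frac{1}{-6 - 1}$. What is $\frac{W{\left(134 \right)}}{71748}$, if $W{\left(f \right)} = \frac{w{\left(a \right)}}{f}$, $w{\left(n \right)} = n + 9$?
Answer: $\frac{31}{33649812} \approx 9.2125 \cdot 10^{-7}$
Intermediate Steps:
$a = - \frac{1}{7}$ ($a = \frac{1}{-7} = - \frac{1}{7} \approx -0.14286$)
$w{\left(n \right)} = 9 + n$
$W{\left(f \right)} = \frac{62}{7 f}$ ($W{\left(f \right)} = \frac{9 - \frac{1}{7}}{f} = \frac{62}{7 f}$)
$\frac{W{\left(134 \right)}}{71748} = \frac{\frac{62}{7} \cdot \frac{1}{134}}{71748} = \frac{62}{7} \cdot \frac{1}{134} \cdot \frac{1}{71748} = \frac{31}{469} \cdot \frac{1}{71748} = \frac{31}{33649812}$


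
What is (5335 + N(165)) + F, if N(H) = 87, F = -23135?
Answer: -17713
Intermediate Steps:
(5335 + N(165)) + F = (5335 + 87) - 23135 = 5422 - 23135 = -17713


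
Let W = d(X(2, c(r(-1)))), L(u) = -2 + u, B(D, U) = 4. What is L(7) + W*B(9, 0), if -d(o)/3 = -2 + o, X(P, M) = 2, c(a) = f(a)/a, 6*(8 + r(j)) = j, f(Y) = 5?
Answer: 5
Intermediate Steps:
r(j) = -8 + j/6
c(a) = 5/a
d(o) = 6 - 3*o (d(o) = -3*(-2 + o) = 6 - 3*o)
W = 0 (W = 6 - 3*2 = 6 - 6 = 0)
L(7) + W*B(9, 0) = (-2 + 7) + 0*4 = 5 + 0 = 5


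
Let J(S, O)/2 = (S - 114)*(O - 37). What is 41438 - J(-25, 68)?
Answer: 50056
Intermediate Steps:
J(S, O) = 2*(-114 + S)*(-37 + O) (J(S, O) = 2*((S - 114)*(O - 37)) = 2*((-114 + S)*(-37 + O)) = 2*(-114 + S)*(-37 + O))
41438 - J(-25, 68) = 41438 - (8436 - 228*68 - 74*(-25) + 2*68*(-25)) = 41438 - (8436 - 15504 + 1850 - 3400) = 41438 - 1*(-8618) = 41438 + 8618 = 50056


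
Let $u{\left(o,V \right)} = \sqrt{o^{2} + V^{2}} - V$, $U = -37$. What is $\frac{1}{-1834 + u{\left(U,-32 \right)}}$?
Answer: $- \frac{1802}{3244811} - \frac{\sqrt{2393}}{3244811} \approx -0.00057042$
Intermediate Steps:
$u{\left(o,V \right)} = \sqrt{V^{2} + o^{2}} - V$
$\frac{1}{-1834 + u{\left(U,-32 \right)}} = \frac{1}{-1834 - \left(-32 - \sqrt{\left(-32\right)^{2} + \left(-37\right)^{2}}\right)} = \frac{1}{-1834 + \left(\sqrt{1024 + 1369} + 32\right)} = \frac{1}{-1834 + \left(\sqrt{2393} + 32\right)} = \frac{1}{-1834 + \left(32 + \sqrt{2393}\right)} = \frac{1}{-1802 + \sqrt{2393}}$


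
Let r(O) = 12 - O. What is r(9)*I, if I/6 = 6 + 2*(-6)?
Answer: -108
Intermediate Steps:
I = -36 (I = 6*(6 + 2*(-6)) = 6*(6 - 12) = 6*(-6) = -36)
r(9)*I = (12 - 1*9)*(-36) = (12 - 9)*(-36) = 3*(-36) = -108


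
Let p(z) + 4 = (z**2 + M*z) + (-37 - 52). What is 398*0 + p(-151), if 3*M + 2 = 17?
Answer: 21953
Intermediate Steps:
M = 5 (M = -2/3 + (1/3)*17 = -2/3 + 17/3 = 5)
p(z) = -93 + z**2 + 5*z (p(z) = -4 + ((z**2 + 5*z) + (-37 - 52)) = -4 + ((z**2 + 5*z) - 89) = -4 + (-89 + z**2 + 5*z) = -93 + z**2 + 5*z)
398*0 + p(-151) = 398*0 + (-93 + (-151)**2 + 5*(-151)) = 0 + (-93 + 22801 - 755) = 0 + 21953 = 21953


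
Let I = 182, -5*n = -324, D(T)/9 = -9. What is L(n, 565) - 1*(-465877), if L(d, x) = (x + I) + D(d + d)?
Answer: 466543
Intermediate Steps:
D(T) = -81 (D(T) = 9*(-9) = -81)
n = 324/5 (n = -1/5*(-324) = 324/5 ≈ 64.800)
L(d, x) = 101 + x (L(d, x) = (x + 182) - 81 = (182 + x) - 81 = 101 + x)
L(n, 565) - 1*(-465877) = (101 + 565) - 1*(-465877) = 666 + 465877 = 466543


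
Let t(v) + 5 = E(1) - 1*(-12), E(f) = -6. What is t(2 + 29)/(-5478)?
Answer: -1/5478 ≈ -0.00018255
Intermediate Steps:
t(v) = 1 (t(v) = -5 + (-6 - 1*(-12)) = -5 + (-6 + 12) = -5 + 6 = 1)
t(2 + 29)/(-5478) = 1/(-5478) = 1*(-1/5478) = -1/5478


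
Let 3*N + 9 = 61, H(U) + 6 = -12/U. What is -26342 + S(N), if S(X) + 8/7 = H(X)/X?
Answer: -124657579/4732 ≈ -26344.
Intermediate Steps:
H(U) = -6 - 12/U
N = 52/3 (N = -3 + (⅓)*61 = -3 + 61/3 = 52/3 ≈ 17.333)
S(X) = -8/7 + (-6 - 12/X)/X
-26342 + S(N) = -26342 + (-8/7 - 12/(52/3)² - 6/52/3) = -26342 + (-8/7 - 12*9/2704 - 6*3/52) = -26342 + (-8/7 - 27/676 - 9/26) = -26342 - 7235/4732 = -124657579/4732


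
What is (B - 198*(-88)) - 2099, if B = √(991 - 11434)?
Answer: 15325 + 59*I*√3 ≈ 15325.0 + 102.19*I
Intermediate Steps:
B = 59*I*√3 (B = √(-10443) = 59*I*√3 ≈ 102.19*I)
(B - 198*(-88)) - 2099 = (59*I*√3 - 198*(-88)) - 2099 = (59*I*√3 + 17424) - 2099 = (17424 + 59*I*√3) - 2099 = 15325 + 59*I*√3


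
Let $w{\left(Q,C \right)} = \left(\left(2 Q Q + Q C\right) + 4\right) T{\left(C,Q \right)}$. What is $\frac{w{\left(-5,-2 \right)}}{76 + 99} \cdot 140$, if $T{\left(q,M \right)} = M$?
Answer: $-256$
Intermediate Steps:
$w{\left(Q,C \right)} = Q \left(4 + 2 Q^{2} + C Q\right)$ ($w{\left(Q,C \right)} = \left(\left(2 Q Q + Q C\right) + 4\right) Q = \left(\left(2 Q^{2} + C Q\right) + 4\right) Q = \left(4 + 2 Q^{2} + C Q\right) Q = Q \left(4 + 2 Q^{2} + C Q\right)$)
$\frac{w{\left(-5,-2 \right)}}{76 + 99} \cdot 140 = \frac{\left(-5\right) \left(4 + 2 \left(-5\right)^{2} - -10\right)}{76 + 99} \cdot 140 = \frac{\left(-5\right) \left(4 + 2 \cdot 25 + 10\right)}{175} \cdot 140 = \frac{\left(-5\right) \left(4 + 50 + 10\right)}{175} \cdot 140 = \frac{\left(-5\right) 64}{175} \cdot 140 = \frac{1}{175} \left(-320\right) 140 = \left(- \frac{64}{35}\right) 140 = -256$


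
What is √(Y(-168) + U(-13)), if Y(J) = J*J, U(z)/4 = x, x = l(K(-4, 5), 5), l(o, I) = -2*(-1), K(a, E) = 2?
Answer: 2*√7058 ≈ 168.02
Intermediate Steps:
l(o, I) = 2
x = 2
U(z) = 8 (U(z) = 4*2 = 8)
Y(J) = J²
√(Y(-168) + U(-13)) = √((-168)² + 8) = √(28224 + 8) = √28232 = 2*√7058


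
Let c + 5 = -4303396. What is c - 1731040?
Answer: -6034441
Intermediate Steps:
c = -4303401 (c = -5 - 4303396 = -4303401)
c - 1731040 = -4303401 - 1731040 = -6034441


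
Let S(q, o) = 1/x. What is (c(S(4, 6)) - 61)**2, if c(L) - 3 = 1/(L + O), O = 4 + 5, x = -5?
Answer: 6487209/1936 ≈ 3350.8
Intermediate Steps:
O = 9
S(q, o) = -1/5 (S(q, o) = 1/(-5) = -1/5)
c(L) = 3 + 1/(9 + L) (c(L) = 3 + 1/(L + 9) = 3 + 1/(9 + L))
(c(S(4, 6)) - 61)**2 = ((28 + 3*(-1/5))/(9 - 1/5) - 61)**2 = ((28 - 3/5)/(44/5) - 61)**2 = ((5/44)*(137/5) - 61)**2 = (137/44 - 61)**2 = (-2547/44)**2 = 6487209/1936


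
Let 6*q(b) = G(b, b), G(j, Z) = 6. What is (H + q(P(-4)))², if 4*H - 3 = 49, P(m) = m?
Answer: 196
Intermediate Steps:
q(b) = 1 (q(b) = (⅙)*6 = 1)
H = 13 (H = ¾ + (¼)*49 = ¾ + 49/4 = 13)
(H + q(P(-4)))² = (13 + 1)² = 14² = 196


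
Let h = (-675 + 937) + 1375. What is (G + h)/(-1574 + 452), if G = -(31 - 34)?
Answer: -820/561 ≈ -1.4617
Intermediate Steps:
G = 3 (G = -1*(-3) = 3)
h = 1637 (h = 262 + 1375 = 1637)
(G + h)/(-1574 + 452) = (3 + 1637)/(-1574 + 452) = 1640/(-1122) = 1640*(-1/1122) = -820/561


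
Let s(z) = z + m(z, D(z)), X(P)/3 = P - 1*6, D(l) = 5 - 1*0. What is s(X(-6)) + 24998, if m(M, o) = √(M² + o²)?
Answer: 24962 + √1321 ≈ 24998.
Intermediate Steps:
D(l) = 5 (D(l) = 5 + 0 = 5)
X(P) = -18 + 3*P (X(P) = 3*(P - 1*6) = 3*(P - 6) = 3*(-6 + P) = -18 + 3*P)
s(z) = z + √(25 + z²) (s(z) = z + √(z² + 5²) = z + √(z² + 25) = z + √(25 + z²))
s(X(-6)) + 24998 = ((-18 + 3*(-6)) + √(25 + (-18 + 3*(-6))²)) + 24998 = ((-18 - 18) + √(25 + (-18 - 18)²)) + 24998 = (-36 + √(25 + (-36)²)) + 24998 = (-36 + √(25 + 1296)) + 24998 = (-36 + √1321) + 24998 = 24962 + √1321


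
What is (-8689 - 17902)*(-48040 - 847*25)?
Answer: 1840496065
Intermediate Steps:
(-8689 - 17902)*(-48040 - 847*25) = -26591*(-48040 - 21175) = -26591*(-69215) = 1840496065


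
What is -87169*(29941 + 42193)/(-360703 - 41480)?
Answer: 6287848646/402183 ≈ 15634.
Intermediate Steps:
-87169*(29941 + 42193)/(-360703 - 41480) = -87169/((-402183/72134)) = -87169/((-402183*1/72134)) = -87169/(-402183/72134) = -87169*(-72134/402183) = 6287848646/402183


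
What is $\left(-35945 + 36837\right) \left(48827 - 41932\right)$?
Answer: $6150340$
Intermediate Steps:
$\left(-35945 + 36837\right) \left(48827 - 41932\right) = 892 \cdot 6895 = 6150340$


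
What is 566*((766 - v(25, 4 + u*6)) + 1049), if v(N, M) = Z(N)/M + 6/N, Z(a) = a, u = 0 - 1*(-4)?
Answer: 359327081/350 ≈ 1.0266e+6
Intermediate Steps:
u = 4 (u = 0 + 4 = 4)
v(N, M) = 6/N + N/M (v(N, M) = N/M + 6/N = 6/N + N/M)
566*((766 - v(25, 4 + u*6)) + 1049) = 566*((766 - (6/25 + 25/(4 + 4*6))) + 1049) = 566*((766 - (6*(1/25) + 25/(4 + 24))) + 1049) = 566*((766 - (6/25 + 25/28)) + 1049) = 566*((766 - 1*793/700) + 1049) = 566*((766 - 793/700) + 1049) = 566*(535407/700 + 1049) = 566*(1269707/700) = 359327081/350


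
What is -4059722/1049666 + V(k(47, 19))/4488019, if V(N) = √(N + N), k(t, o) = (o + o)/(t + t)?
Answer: -2029861/524833 + √1786/210936893 ≈ -3.8676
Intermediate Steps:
k(t, o) = o/t (k(t, o) = (2*o)/((2*t)) = (2*o)*(1/(2*t)) = o/t)
V(N) = √2*√N (V(N) = √(2*N) = √2*√N)
-4059722/1049666 + V(k(47, 19))/4488019 = -4059722/1049666 + (√2*√(19/47))/4488019 = -4059722*1/1049666 + (√2*√(19*(1/47)))*(1/4488019) = -2029861/524833 + (√2*√(19/47))*(1/4488019) = -2029861/524833 + (√2*(√893/47))*(1/4488019) = -2029861/524833 + (√1786/47)*(1/4488019) = -2029861/524833 + √1786/210936893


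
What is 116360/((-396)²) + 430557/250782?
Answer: 1007283542/409652397 ≈ 2.4589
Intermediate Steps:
116360/((-396)²) + 430557/250782 = 116360/156816 + 430557*(1/250782) = 116360*(1/156816) + 143519/83594 = 14545/19602 + 143519/83594 = 1007283542/409652397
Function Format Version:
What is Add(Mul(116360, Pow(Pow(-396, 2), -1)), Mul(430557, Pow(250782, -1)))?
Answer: Rational(1007283542, 409652397) ≈ 2.4589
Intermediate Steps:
Add(Mul(116360, Pow(Pow(-396, 2), -1)), Mul(430557, Pow(250782, -1))) = Add(Mul(116360, Pow(156816, -1)), Mul(430557, Rational(1, 250782))) = Add(Mul(116360, Rational(1, 156816)), Rational(143519, 83594)) = Add(Rational(14545, 19602), Rational(143519, 83594)) = Rational(1007283542, 409652397)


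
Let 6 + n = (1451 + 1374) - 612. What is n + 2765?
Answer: 4972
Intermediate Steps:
n = 2207 (n = -6 + ((1451 + 1374) - 612) = -6 + (2825 - 612) = -6 + 2213 = 2207)
n + 2765 = 2207 + 2765 = 4972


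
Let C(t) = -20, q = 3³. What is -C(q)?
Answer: 20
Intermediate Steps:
q = 27
-C(q) = -1*(-20) = 20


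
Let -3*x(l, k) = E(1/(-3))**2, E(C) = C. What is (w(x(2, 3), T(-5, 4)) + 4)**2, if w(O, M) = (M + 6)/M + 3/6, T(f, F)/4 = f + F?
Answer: 16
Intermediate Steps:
x(l, k) = -1/27 (x(l, k) = -(1/(-3))**2/3 = -(-1/3)**2/3 = -1/3*1/9 = -1/27)
T(f, F) = 4*F + 4*f (T(f, F) = 4*(f + F) = 4*(F + f) = 4*F + 4*f)
w(O, M) = 1/2 + (6 + M)/M (w(O, M) = (6 + M)/M + 3*(1/6) = (6 + M)/M + 1/2 = 1/2 + (6 + M)/M)
(w(x(2, 3), T(-5, 4)) + 4)**2 = ((3/2 + 6/(4*4 + 4*(-5))) + 4)**2 = ((3/2 + 6/(16 - 20)) + 4)**2 = ((3/2 + 6/(-4)) + 4)**2 = ((3/2 + 6*(-1/4)) + 4)**2 = ((3/2 - 3/2) + 4)**2 = (0 + 4)**2 = 4**2 = 16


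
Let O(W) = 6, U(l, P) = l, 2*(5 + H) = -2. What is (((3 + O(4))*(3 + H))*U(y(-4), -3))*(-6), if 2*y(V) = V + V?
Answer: -648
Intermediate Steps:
y(V) = V (y(V) = (V + V)/2 = (2*V)/2 = V)
H = -6 (H = -5 + (½)*(-2) = -5 - 1 = -6)
(((3 + O(4))*(3 + H))*U(y(-4), -3))*(-6) = (((3 + 6)*(3 - 6))*(-4))*(-6) = ((9*(-3))*(-4))*(-6) = -27*(-4)*(-6) = 108*(-6) = -648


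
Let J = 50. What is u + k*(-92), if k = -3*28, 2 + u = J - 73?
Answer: 7703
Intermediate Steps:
u = -25 (u = -2 + (50 - 73) = -2 - 23 = -25)
k = -84
u + k*(-92) = -25 - 84*(-92) = -25 + 7728 = 7703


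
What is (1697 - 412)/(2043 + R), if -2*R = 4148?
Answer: -1285/31 ≈ -41.452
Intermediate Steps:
R = -2074 (R = -½*4148 = -2074)
(1697 - 412)/(2043 + R) = (1697 - 412)/(2043 - 2074) = 1285/(-31) = 1285*(-1/31) = -1285/31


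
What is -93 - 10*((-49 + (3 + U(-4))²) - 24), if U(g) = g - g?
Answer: 547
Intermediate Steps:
U(g) = 0
-93 - 10*((-49 + (3 + U(-4))²) - 24) = -93 - 10*((-49 + (3 + 0)²) - 24) = -93 - 10*((-49 + 3²) - 24) = -93 - 10*((-49 + 9) - 24) = -93 - 10*(-40 - 24) = -93 - 10*(-64) = -93 + 640 = 547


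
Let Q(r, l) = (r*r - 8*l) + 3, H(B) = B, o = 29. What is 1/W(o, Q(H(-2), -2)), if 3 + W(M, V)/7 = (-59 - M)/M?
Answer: -29/1225 ≈ -0.023673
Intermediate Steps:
Q(r, l) = 3 + r² - 8*l (Q(r, l) = (r² - 8*l) + 3 = 3 + r² - 8*l)
W(M, V) = -21 + 7*(-59 - M)/M (W(M, V) = -21 + 7*((-59 - M)/M) = -21 + 7*(-59 - M)/M)
1/W(o, Q(H(-2), -2)) = 1/(-28 - 413/29) = 1/(-1225/29) = -29/1225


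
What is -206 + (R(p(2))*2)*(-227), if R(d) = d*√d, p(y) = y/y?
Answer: -660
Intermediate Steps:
p(y) = 1
R(d) = d^(3/2)
-206 + (R(p(2))*2)*(-227) = -206 + (1^(3/2)*2)*(-227) = -206 + (1*2)*(-227) = -206 + 2*(-227) = -206 - 454 = -660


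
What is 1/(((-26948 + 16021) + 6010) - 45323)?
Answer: -1/50240 ≈ -1.9904e-5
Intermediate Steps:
1/(((-26948 + 16021) + 6010) - 45323) = 1/((-10927 + 6010) - 45323) = 1/(-4917 - 45323) = 1/(-50240) = -1/50240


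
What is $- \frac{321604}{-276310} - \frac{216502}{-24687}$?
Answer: $\frac{2606196368}{262356345} \approx 9.9338$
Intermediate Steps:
$- \frac{321604}{-276310} - \frac{216502}{-24687} = \left(-321604\right) \left(- \frac{1}{276310}\right) - - \frac{16654}{1899} = \frac{160802}{138155} + \frac{16654}{1899} = \frac{2606196368}{262356345}$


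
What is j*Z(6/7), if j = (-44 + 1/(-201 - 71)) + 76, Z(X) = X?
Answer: 26109/952 ≈ 27.425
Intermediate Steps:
j = 8703/272 (j = (-44 + 1/(-272)) + 76 = (-44 - 1/272) + 76 = -11969/272 + 76 = 8703/272 ≈ 31.996)
j*Z(6/7) = 8703*(6/7)/272 = 8703*(6*(⅐))/272 = (8703/272)*(6/7) = 26109/952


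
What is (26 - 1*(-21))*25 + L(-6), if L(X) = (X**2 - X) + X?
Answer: 1211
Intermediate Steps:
L(X) = X**2
(26 - 1*(-21))*25 + L(-6) = (26 - 1*(-21))*25 + (-6)**2 = (26 + 21)*25 + 36 = 47*25 + 36 = 1175 + 36 = 1211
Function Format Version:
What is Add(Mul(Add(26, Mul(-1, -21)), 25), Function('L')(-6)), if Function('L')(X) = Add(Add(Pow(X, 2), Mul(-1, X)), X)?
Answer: 1211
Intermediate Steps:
Function('L')(X) = Pow(X, 2)
Add(Mul(Add(26, Mul(-1, -21)), 25), Function('L')(-6)) = Add(Mul(Add(26, Mul(-1, -21)), 25), Pow(-6, 2)) = Add(Mul(Add(26, 21), 25), 36) = Add(Mul(47, 25), 36) = Add(1175, 36) = 1211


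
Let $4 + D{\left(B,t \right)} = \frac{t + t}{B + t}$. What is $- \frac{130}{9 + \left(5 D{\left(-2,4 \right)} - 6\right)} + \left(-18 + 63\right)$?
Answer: $\frac{5}{3} \approx 1.6667$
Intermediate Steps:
$D{\left(B,t \right)} = -4 + \frac{2 t}{B + t}$ ($D{\left(B,t \right)} = -4 + \frac{t + t}{B + t} = -4 + \frac{2 t}{B + t}$)
$- \frac{130}{9 + \left(5 D{\left(-2,4 \right)} - 6\right)} + \left(-18 + 63\right) = - \frac{130}{9 - \left(6 - 5 \frac{2 \left(\left(-1\right) 4 - -4\right)}{-2 + 4}\right)} + \left(-18 + 63\right) = - \frac{130}{9 - \left(6 - 5 \frac{2 \left(-4 + 4\right)}{2}\right)} + 45 = - \frac{130}{9 - \left(6 - 5 \cdot 2 \cdot \frac{1}{2} \cdot 0\right)} + 45 = - \frac{130}{9 + \left(5 \cdot 0 - 6\right)} + 45 = - \frac{130}{9 + \left(0 - 6\right)} + 45 = - \frac{130}{9 - 6} + 45 = - \frac{130}{3} + 45 = \frac{5}{3}$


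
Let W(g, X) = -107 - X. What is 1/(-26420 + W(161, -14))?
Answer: -1/26513 ≈ -3.7717e-5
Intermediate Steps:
1/(-26420 + W(161, -14)) = 1/(-26420 + (-107 - 1*(-14))) = 1/(-26420 + (-107 + 14)) = 1/(-26420 - 93) = 1/(-26513) = -1/26513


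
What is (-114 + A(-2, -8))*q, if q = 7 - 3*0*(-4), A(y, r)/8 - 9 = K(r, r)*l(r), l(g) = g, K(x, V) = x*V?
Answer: -28966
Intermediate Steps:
K(x, V) = V*x
A(y, r) = 72 + 8*r³ (A(y, r) = 72 + 8*((r*r)*r) = 72 + 8*(r²*r) = 72 + 8*r³)
q = 7 (q = 7 + 0*(-4) = 7 + 0 = 7)
(-114 + A(-2, -8))*q = (-114 + (72 + 8*(-8)³))*7 = (-114 + (72 + 8*(-512)))*7 = (-114 + (72 - 4096))*7 = (-114 - 4024)*7 = -4138*7 = -28966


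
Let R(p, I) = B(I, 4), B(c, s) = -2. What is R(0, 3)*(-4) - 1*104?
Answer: -96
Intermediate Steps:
R(p, I) = -2
R(0, 3)*(-4) - 1*104 = -2*(-4) - 1*104 = 8 - 104 = -96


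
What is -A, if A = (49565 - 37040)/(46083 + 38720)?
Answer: -12525/84803 ≈ -0.14770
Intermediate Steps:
A = 12525/84803 ≈ 0.14770
-A = -1*12525/84803 = -12525/84803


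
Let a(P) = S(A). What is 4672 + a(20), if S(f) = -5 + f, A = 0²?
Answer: 4667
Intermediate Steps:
A = 0
a(P) = -5 (a(P) = -5 + 0 = -5)
4672 + a(20) = 4672 - 5 = 4667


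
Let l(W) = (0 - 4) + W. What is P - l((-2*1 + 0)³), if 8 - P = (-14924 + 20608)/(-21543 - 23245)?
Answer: 225361/11197 ≈ 20.127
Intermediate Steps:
l(W) = -4 + W
P = 90997/11197 (P = 8 - (-14924 + 20608)/(-21543 - 23245) = 8 - 5684/(-44788) = 8 - 5684*(-1)/44788 = 8 - 1*(-1421/11197) = 8 + 1421/11197 = 90997/11197 ≈ 8.1269)
P - l((-2*1 + 0)³) = 90997/11197 - (-4 + (-2*1 + 0)³) = 90997/11197 - (-4 + (-2 + 0)³) = 90997/11197 - (-4 + (-2)³) = 90997/11197 - (-4 - 8) = 90997/11197 - 1*(-12) = 90997/11197 + 12 = 225361/11197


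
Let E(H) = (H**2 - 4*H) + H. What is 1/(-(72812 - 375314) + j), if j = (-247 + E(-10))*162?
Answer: 1/283548 ≈ 3.5267e-6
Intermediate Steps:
E(H) = H**2 - 3*H
j = -18954 (j = (-247 - 10*(-3 - 10))*162 = (-247 - 10*(-13))*162 = (-247 + 130)*162 = -117*162 = -18954)
1/(-(72812 - 375314) + j) = 1/(-(72812 - 375314) - 18954) = 1/(-1*(-302502) - 18954) = 1/(302502 - 18954) = 1/283548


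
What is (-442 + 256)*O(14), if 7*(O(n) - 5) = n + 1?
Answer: -9300/7 ≈ -1328.6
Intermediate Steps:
O(n) = 36/7 + n/7 (O(n) = 5 + (n + 1)/7 = 5 + (1 + n)/7 = 5 + (⅐ + n/7) = 36/7 + n/7)
(-442 + 256)*O(14) = (-442 + 256)*(36/7 + (⅐)*14) = -186*(36/7 + 2) = -186*50/7 = -9300/7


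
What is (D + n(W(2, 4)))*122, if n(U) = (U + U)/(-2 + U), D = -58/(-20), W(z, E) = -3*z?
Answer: 2684/5 ≈ 536.80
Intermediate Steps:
D = 29/10 (D = -58*(-1/20) = 29/10 ≈ 2.9000)
n(U) = 2*U/(-2 + U) (n(U) = (2*U)/(-2 + U) = 2*U/(-2 + U))
(D + n(W(2, 4)))*122 = (29/10 + 2*(-3*2)/(-2 - 3*2))*122 = (29/10 + 2*(-6)/(-2 - 6))*122 = (29/10 + 2*(-6)/(-8))*122 = (29/10 + 2*(-6)*(-⅛))*122 = (29/10 + 3/2)*122 = (22/5)*122 = 2684/5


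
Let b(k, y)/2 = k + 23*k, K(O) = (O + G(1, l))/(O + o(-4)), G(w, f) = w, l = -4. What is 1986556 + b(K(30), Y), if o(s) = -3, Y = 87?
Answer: 17879500/9 ≈ 1.9866e+6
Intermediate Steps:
K(O) = (1 + O)/(-3 + O) (K(O) = (O + 1)/(O - 3) = (1 + O)/(-3 + O))
b(k, y) = 48*k (b(k, y) = 2*(k + 23*k) = 2*(24*k) = 48*k)
1986556 + b(K(30), Y) = 1986556 + 48*((1 + 30)/(-3 + 30)) = 1986556 + 48*(31/27) = 1986556 + 496/9 = 17879500/9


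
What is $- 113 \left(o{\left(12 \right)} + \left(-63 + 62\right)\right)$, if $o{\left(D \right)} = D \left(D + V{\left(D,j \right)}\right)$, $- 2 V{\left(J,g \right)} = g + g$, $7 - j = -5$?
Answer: $113$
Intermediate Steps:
$j = 12$ ($j = 7 - -5 = 7 + 5 = 12$)
$V{\left(J,g \right)} = - g$ ($V{\left(J,g \right)} = - \frac{g + g}{2} = - \frac{2 g}{2} = - g$)
$o{\left(D \right)} = D \left(-12 + D\right)$ ($o{\left(D \right)} = D \left(D - 12\right) = D \left(-12 + D\right)$)
$- 113 \left(o{\left(12 \right)} + \left(-63 + 62\right)\right) = - 113 \left(12 \left(-12 + 12\right) + \left(-63 + 62\right)\right) = - 113 \left(12 \cdot 0 - 1\right) = - 113 \left(0 - 1\right) = \left(-113\right) \left(-1\right) = 113$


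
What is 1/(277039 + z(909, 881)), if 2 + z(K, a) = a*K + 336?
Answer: 1/1078202 ≈ 9.2747e-7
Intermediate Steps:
z(K, a) = 334 + K*a (z(K, a) = -2 + (a*K + 336) = -2 + (K*a + 336) = -2 + (336 + K*a) = 334 + K*a)
1/(277039 + z(909, 881)) = 1/(277039 + (334 + 909*881)) = 1/(277039 + (334 + 800829)) = 1/(277039 + 801163) = 1/1078202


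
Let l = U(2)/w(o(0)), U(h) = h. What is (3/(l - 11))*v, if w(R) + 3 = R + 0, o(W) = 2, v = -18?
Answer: 54/13 ≈ 4.1538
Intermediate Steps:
w(R) = -3 + R (w(R) = -3 + (R + 0) = -3 + R)
l = -2 (l = 2/(-3 + 2) = 2/(-1) = 2*(-1) = -2)
(3/(l - 11))*v = (3/(-2 - 11))*(-18) = (3/(-13))*(-18) = -1/13*3*(-18) = -3/13*(-18) = 54/13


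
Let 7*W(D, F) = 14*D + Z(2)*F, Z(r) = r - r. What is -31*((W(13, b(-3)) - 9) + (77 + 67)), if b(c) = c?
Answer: -4991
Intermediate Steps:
Z(r) = 0
W(D, F) = 2*D (W(D, F) = (14*D + 0*F)/7 = (14*D + 0)/7 = (14*D)/7 = 2*D)
-31*((W(13, b(-3)) - 9) + (77 + 67)) = -31*((2*13 - 9) + (77 + 67)) = -31*((26 - 9) + 144) = -31*(17 + 144) = -31*161 = -4991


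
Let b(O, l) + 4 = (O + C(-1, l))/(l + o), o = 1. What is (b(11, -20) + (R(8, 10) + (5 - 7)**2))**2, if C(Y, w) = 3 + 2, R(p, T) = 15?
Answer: 72361/361 ≈ 200.45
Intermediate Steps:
C(Y, w) = 5
b(O, l) = -4 + (5 + O)/(1 + l) (b(O, l) = -4 + (O + 5)/(l + 1) = -4 + (5 + O)/(1 + l))
(b(11, -20) + (R(8, 10) + (5 - 7)**2))**2 = ((1 + 11 - 4*(-20))/(1 - 20) + (15 + (5 - 7)**2))**2 = ((1 + 11 + 80)/(-19) + (15 + (-2)**2))**2 = (-1/19*92 + (15 + 4))**2 = (-92/19 + 19)**2 = (269/19)**2 = 72361/361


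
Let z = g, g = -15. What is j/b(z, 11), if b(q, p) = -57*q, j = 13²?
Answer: 169/855 ≈ 0.19766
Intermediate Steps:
z = -15
j = 169
j/b(z, 11) = 169/((-57*(-15))) = 169/855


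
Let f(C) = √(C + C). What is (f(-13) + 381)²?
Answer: (381 + I*√26)² ≈ 1.4514e+5 + 3885.0*I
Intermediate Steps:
f(C) = √2*√C (f(C) = √(2*C) = √2*√C)
(f(-13) + 381)² = (√2*√(-13) + 381)² = (√2*(I*√13) + 381)² = (I*√26 + 381)² = (381 + I*√26)²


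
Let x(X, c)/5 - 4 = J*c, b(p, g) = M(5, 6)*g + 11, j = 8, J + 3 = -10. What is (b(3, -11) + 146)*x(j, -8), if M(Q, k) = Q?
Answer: 55080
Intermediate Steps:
J = -13 (J = -3 - 10 = -13)
b(p, g) = 11 + 5*g (b(p, g) = 5*g + 11 = 11 + 5*g)
x(X, c) = 20 - 65*c (x(X, c) = 20 + 5*(-13*c) = 20 - 65*c)
(b(3, -11) + 146)*x(j, -8) = ((11 + 5*(-11)) + 146)*(20 - 65*(-8)) = ((11 - 55) + 146)*(20 + 520) = (-44 + 146)*540 = 102*540 = 55080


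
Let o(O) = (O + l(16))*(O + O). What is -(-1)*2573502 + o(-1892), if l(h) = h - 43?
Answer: 9834998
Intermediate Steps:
l(h) = -43 + h
o(O) = 2*O*(-27 + O) (o(O) = (O + (-43 + 16))*(O + O) = (O - 27)*(2*O) = (-27 + O)*(2*O) = 2*O*(-27 + O))
-(-1)*2573502 + o(-1892) = -(-1)*2573502 + 2*(-1892)*(-27 - 1892) = -1*(-2573502) + 2*(-1892)*(-1919) = 2573502 + 7261496 = 9834998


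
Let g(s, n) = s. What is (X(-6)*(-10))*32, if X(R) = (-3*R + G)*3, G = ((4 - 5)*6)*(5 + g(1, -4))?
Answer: 17280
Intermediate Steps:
G = -36 (G = ((4 - 5)*6)*(5 + 1) = -1*6*6 = -6*6 = -36)
X(R) = -108 - 9*R (X(R) = (-3*R - 36)*3 = (-36 - 3*R)*3 = -108 - 9*R)
(X(-6)*(-10))*32 = ((-108 - 9*(-6))*(-10))*32 = ((-108 + 54)*(-10))*32 = -54*(-10)*32 = 540*32 = 17280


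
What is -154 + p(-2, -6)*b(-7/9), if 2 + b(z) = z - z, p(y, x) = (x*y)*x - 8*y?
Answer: -42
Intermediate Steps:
p(y, x) = -8*y + y*x² (p(y, x) = y*x² - 8*y = -8*y + y*x²)
b(z) = -2 (b(z) = -2 + (z - z) = -2 + 0 = -2)
-154 + p(-2, -6)*b(-7/9) = -154 - 2*(-8 + (-6)²)*(-2) = -154 - 2*(-8 + 36)*(-2) = -154 - 2*28*(-2) = -154 - 56*(-2) = -154 + 112 = -42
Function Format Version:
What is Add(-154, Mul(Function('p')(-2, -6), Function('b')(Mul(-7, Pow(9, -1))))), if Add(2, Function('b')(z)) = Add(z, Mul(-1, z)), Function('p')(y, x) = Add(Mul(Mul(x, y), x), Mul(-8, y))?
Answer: -42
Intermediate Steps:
Function('p')(y, x) = Add(Mul(-8, y), Mul(y, Pow(x, 2))) (Function('p')(y, x) = Add(Mul(y, Pow(x, 2)), Mul(-8, y)) = Add(Mul(-8, y), Mul(y, Pow(x, 2))))
Function('b')(z) = -2 (Function('b')(z) = Add(-2, Add(z, Mul(-1, z))) = Add(-2, 0) = -2)
Add(-154, Mul(Function('p')(-2, -6), Function('b')(Mul(-7, Pow(9, -1))))) = Add(-154, Mul(Mul(-2, Add(-8, Pow(-6, 2))), -2)) = Add(-154, Mul(Mul(-2, Add(-8, 36)), -2)) = Add(-154, Mul(Mul(-2, 28), -2)) = Add(-154, Mul(-56, -2)) = Add(-154, 112) = -42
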